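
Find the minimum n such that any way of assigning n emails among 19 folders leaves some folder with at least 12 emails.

210

With 209 emails one could put exactly 11 in each of the 19 folders, and no folder would reach 12.
One more email must land in a folder that already has 11, giving it 12.
So 19 × 11 + 1 = 210 emails are required.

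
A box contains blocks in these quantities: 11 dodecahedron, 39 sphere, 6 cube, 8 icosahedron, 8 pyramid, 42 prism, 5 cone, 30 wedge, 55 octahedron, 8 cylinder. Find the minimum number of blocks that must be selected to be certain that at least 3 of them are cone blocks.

In the worst case for collecting cone blocks, every non-cone block comes out first.
There are 11 + 39 + 6 + 8 + 8 + 42 + 30 + 55 + 8 = 207 non-cone blocks altogether.
After those, each further block must be cone, so 207 + 3 = 210 draws guarantee 3 cone blocks.

210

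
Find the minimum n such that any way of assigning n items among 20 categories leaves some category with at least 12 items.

221

With 220 items one could put exactly 11 in each of the 20 categories, and no category would reach 12.
By the pigeonhole principle, one more item must land in a category that already has 11, giving it 12.
So 20 × 11 + 1 = 221 items are required.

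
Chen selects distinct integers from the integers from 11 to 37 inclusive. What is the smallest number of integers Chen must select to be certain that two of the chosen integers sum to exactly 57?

19

Two chosen integers sum to 57 exactly when both halves of some pair {x, 57−x} with 20 ≤ x ≤ 57−x ≤ 37 are chosen — 9 such pairs.
The remaining 9 elements (those with no distinct partner in range) can never complete a 57-sum, so the worst case takes all of them and one from each pair: 9 + 9 = 18.
The 19th integer has to be the second member of some pair, so 18 + 1 = 19.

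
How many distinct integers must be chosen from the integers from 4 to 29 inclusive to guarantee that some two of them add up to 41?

18

Two chosen integers sum to 41 exactly when both halves of some pair {x, 41−x} with 12 ≤ x ≤ 41−x ≤ 29 are chosen — 9 such pairs.
The remaining 8 elements (those with no distinct partner in range) can never complete a 41-sum, so the worst case takes all of them and one from each pair: 8 + 9 = 17.
The 18th integer has to be the second member of some pair, so 17 + 1 = 18.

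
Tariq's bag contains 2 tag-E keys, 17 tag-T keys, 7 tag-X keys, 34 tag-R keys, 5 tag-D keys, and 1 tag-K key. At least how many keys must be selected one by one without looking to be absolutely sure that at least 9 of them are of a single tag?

32

Put each drawn key into a box by tag. The largest draw with every box below 9 takes min(count, 8) from each tag; tags with fewer than 8 contribute all they have.
Σ min(cᵢ, 8) = 2 + 8 + 7 + 8 + 5 + 1 = 31.
Draw number 31 + 1 = 32 must push one box to 9.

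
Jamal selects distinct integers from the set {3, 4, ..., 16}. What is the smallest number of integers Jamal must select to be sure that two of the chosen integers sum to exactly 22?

10

Group the elements by complementary pair {x, 22−x}: {6,16}, {7,15}, {8,14}, …, giving 5 two-element pairs, the single value 11 (it cannot pair with itself since the integers are distinct), and 3 integers whose partner 22−x falls outside [3,16].
Pigeonhole: treating each of those 9 groups as a pigeonhole, one can pick one integer per group — 9 integers — with no two summing to 22.
The 10th integer lands in an occupied pair, forcing a sum of 22.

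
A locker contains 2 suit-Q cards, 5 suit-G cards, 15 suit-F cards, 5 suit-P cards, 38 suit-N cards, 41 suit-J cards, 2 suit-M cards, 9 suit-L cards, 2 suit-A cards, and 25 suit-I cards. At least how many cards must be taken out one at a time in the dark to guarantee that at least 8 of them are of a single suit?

Pigeonhole: put each drawn card into a box by suit. The largest draw with every box below 8 takes min(count, 7) from each suit; suits with fewer than 7 contribute all they have.
Σ min(cᵢ, 7) = 2 + 5 + 7 + 5 + 7 + 7 + 2 + 7 + 2 + 7 = 51.
Draw number 51 + 1 = 52 must push one box to 8.

52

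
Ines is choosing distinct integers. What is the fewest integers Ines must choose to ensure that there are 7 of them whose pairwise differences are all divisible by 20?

Integers whose pairwise differences are multiples of 20 are exactly those sharing a remainder mod 20. By the pigeonhole principle, the 20 residue classes mod 20 are the pigeonholes.
With 120 integers one could put 6 in each residue class and have no class reach 7.
The 121st integer pushes some class to 7, so 20·6 + 1 = 121.

121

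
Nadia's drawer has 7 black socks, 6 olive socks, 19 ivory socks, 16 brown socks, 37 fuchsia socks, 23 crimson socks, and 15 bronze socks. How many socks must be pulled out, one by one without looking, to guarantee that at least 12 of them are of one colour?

By pigeonhole, put each drawn sock into a box by colour. The largest draw with every box below 12 takes min(count, 11) from each colour; colours with fewer than 11 contribute all they have.
Σ min(cᵢ, 11) = 7 + 6 + 11 + 11 + 11 + 11 + 11 = 68.
Draw number 68 + 1 = 69 must push one box to 12.

69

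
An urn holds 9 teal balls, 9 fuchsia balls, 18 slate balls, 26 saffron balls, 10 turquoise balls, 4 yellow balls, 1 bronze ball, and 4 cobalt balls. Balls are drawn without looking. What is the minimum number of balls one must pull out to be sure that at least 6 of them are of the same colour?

An adversary could hand out at most 5 balls per colour (yellow, bronze, cobalt run out sooner): 5 + 5 + 5 + 5 + 5 + 4 + 1 + 4 = 34 balls and still no colour has 6.
One more ball lands in a colour already at 5, so 35 draws are enough and 34 are not.

35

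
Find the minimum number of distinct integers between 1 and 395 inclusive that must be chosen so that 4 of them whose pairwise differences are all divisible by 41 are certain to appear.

124

Integers whose pairwise differences are multiples of 41 are exactly those sharing a remainder mod 41. Pigeonhole: the 41 residue classes mod 41 are the pigeonholes.
With 123 integers one could put 3 in each residue class and have no class reach 4.
The 124th integer pushes some class to 4, so 41·3 + 1 = 124.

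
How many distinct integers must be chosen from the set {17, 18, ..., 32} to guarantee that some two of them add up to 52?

A set avoiding the sum 52 can contain at most one of each pair {x, 52−x}, plus the 4 elements whose complement lies outside the range or equal to its own complement.
The integers 17, …, 26 (10 of them) are such a set: any two sum to at least 17+18 = 35 and at most 25+26 = 51 < 52.
Any 11th integer completes one of the 6 pairs, so 11 choices force a sum of 52.

11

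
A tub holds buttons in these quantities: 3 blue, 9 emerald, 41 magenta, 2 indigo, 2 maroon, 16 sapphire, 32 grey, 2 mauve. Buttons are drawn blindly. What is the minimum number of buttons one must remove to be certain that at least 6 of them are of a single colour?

30

Pigeonhole: the 8 colours are the holes; the buttons drawn are the pigeons.
To avoid 6 of any one colour, the worst case takes at most 5 of each colour, or every button of a colour that has fewer than 5.
That gives 3 + 5 + 5 + 2 + 2 + 5 + 5 + 2 = 29 buttons with no colour reaching 6.
The next button forces some colour to 6, so 29 + 1 = 30.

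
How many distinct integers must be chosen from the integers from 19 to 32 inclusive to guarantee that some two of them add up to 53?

9

Group the elements by complementary pair {x, 53−x}: {21,32}, {22,31}, {23,30}, …, giving 6 two-element pairs and 2 integers whose partner 53−x falls outside [19,32].
By pigeonhole, treating each of those 8 groups as a pigeonhole, one can pick one integer per group — 8 integers — with no two summing to 53.
The 9th integer lands in an occupied pair, forcing a sum of 53.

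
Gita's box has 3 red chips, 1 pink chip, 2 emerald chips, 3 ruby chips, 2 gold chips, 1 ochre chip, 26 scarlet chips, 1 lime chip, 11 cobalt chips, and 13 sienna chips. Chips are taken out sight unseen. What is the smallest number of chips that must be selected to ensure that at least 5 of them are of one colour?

An adversary could hand out at most 4 chips per colour (7 colours run out sooner): 3 + 1 + 2 + 3 + 2 + 1 + 4 + 1 + 4 + 4 = 25 chips and still no colour has 5.
Pigeonhole: one more chip lands in a colour already at 4, so 26 draws are enough and 25 are not.

26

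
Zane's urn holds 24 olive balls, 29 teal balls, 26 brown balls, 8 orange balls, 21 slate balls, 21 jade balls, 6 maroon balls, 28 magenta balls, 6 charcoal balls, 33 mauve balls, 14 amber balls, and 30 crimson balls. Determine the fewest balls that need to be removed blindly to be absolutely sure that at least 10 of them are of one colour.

An adversary could hand out at most 9 balls per colour (orange, maroon, charcoal run out sooner): 9 + 9 + 9 + 8 + 9 + 9 + 6 + 9 + 6 + 9 + 9 + 9 = 101 balls and still no colour has 10.
Pigeonhole: one more ball lands in a colour already at 9, so 102 draws are enough and 101 are not.

102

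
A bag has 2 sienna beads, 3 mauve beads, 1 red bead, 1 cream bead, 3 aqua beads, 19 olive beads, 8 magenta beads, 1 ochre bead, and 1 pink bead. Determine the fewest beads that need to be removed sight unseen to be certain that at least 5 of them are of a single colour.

By pigeonhole, put each drawn bead into a box by colour. The largest draw with every box below 5 takes min(count, 4) from each colour; colours with fewer than 4 contribute all they have.
Σ min(cᵢ, 4) = 2 + 3 + 1 + 1 + 3 + 4 + 4 + 1 + 1 = 20.
Draw number 20 + 1 = 21 must push one box to 5.

21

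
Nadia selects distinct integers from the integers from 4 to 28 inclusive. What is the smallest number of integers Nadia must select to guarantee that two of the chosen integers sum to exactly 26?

A set avoiding the sum 26 can contain at most one of each pair {x, 26−x}, plus the 7 elements whose complement lies outside the range or equal to its own complement.
The integers 13, …, 28 (16 of them) are such a set: any two sum to at least 13+14 = 27 > 26.
Any 17th integer completes one of the 9 pairs, so 17 choices force a sum of 26.

17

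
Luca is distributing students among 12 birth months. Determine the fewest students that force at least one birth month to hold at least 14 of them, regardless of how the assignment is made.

With 156 students one could put exactly 13 in each of the 12 birth months, and no birth month would reach 14.
One more student must land in a birth month that already has 13, giving it 14.
So 12 × 13 + 1 = 157 students are required.

157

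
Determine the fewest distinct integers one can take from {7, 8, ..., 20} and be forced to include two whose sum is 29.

A set avoiding the sum 29 can contain at most one of each pair {x, 29−x}, plus the 2 elements whose complement lies outside the range.
The integers 7, …, 14 (8 of them) are such a set: any two sum to at least 7+8 = 15 and at most 13+14 = 27 < 29.
By the pigeonhole principle, any 9th integer completes one of the 6 pairs, so 9 choices force a sum of 29.

9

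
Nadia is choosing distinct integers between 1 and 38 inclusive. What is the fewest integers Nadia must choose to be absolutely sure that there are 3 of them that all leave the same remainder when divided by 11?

Pigeonhole: the 11 residue classes mod 11 are the pigeonholes.
With 22 integers one could put 2 in each residue class and have no class reach 3.
The 23rd integer pushes some class to 3, so 11·2 + 1 = 23.

23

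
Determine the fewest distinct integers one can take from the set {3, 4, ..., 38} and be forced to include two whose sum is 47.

A set avoiding the sum 47 can contain at most one of each pair {x, 47−x}, plus the 6 elements whose complement lies outside the range.
The integers 3, …, 23 (21 of them) are such a set: any two sum to at least 3+4 = 7 and at most 22+23 = 45 < 47.
Pigeonhole: any 22nd integer completes one of the 15 pairs, so 22 choices force a sum of 47.

22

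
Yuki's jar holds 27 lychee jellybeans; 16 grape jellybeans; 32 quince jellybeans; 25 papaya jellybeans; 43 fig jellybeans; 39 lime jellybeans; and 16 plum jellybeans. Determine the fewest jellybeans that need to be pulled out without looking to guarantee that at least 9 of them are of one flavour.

57

By the pigeonhole principle, put each drawn jellybean into a box by flavour. The largest draw with every box below 9 takes min(count, 8) from each flavour.
Σ min(cᵢ, 8) = 8 + 8 + 8 + 8 + 8 + 8 + 8 = 56.
Draw number 56 + 1 = 57 must push one box to 9.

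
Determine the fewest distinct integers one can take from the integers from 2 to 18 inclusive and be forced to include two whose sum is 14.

A set avoiding the sum 14 can contain at most one of each pair {x, 14−x}, plus the 7 elements whose complement lies outside the range or equal to its own complement.
The integers 7, …, 18 (12 of them) are such a set: any two sum to at least 7+8 = 15 > 14.
Any 13th integer completes one of the 5 pairs, so 13 choices force a sum of 14.

13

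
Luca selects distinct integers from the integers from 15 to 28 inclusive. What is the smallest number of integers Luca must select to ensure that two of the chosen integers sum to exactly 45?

Two chosen integers sum to 45 exactly when both halves of some pair {x, 45−x} with 17 ≤ x ≤ 45−x ≤ 28 are chosen — 6 such pairs.
The remaining 2 elements (those with no distinct partner in range) can never complete a 45-sum, so the worst case takes all of them and one from each pair: 2 + 6 = 8.
The 9th integer has to be the second member of some pair, so 8 + 1 = 9.

9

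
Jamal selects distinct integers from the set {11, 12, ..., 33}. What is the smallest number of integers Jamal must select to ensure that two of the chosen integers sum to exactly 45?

13

A set avoiding the sum 45 can contain at most one of each pair {x, 45−x}, plus the 1 element whose complement lies outside the range.
The integers 11, …, 22 (12 of them) are such a set: any two sum to at least 11+12 = 23 and at most 21+22 = 43 < 45.
Any 13th integer completes one of the 11 pairs, so 13 choices force a sum of 45.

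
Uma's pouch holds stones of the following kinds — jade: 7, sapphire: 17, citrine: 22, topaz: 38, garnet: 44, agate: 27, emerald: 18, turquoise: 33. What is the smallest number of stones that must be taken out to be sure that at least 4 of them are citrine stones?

188

In the worst case for collecting citrine stones, every non-citrine stone comes out first.
There are 7 + 17 + 38 + 44 + 27 + 18 + 33 = 184 non-citrine stones altogether.
After those, each further stone must be citrine, so 184 + 4 = 188 draws guarantee 4 citrine stones.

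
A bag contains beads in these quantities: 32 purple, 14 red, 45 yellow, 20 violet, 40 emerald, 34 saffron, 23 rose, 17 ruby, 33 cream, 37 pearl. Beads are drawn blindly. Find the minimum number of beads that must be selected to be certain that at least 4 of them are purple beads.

267

In the worst case for collecting purple beads, every non-purple bead comes out first.
There are 14 + 45 + 20 + 40 + 34 + 23 + 17 + 33 + 37 = 263 non-purple beads altogether.
After those, each further bead must be purple, so 263 + 4 = 267 draws guarantee 4 purple beads.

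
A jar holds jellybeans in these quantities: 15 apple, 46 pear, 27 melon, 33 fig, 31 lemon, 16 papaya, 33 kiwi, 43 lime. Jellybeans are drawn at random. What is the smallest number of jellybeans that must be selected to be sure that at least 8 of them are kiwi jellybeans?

In the worst case for collecting kiwi jellybeans, every non-kiwi jellybean comes out first.
There are 15 + 46 + 27 + 33 + 31 + 16 + 43 = 211 non-kiwi jellybeans altogether.
After those, each further jellybean must be kiwi, so 211 + 8 = 219 draws guarantee 8 kiwi jellybeans.

219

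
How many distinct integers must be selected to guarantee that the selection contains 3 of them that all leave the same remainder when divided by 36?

73

The 36 residue classes mod 36 are the pigeonholes.
With 72 integers one could put 2 in each residue class and have no class reach 3.
The 73rd integer pushes some class to 3, so 36·2 + 1 = 73.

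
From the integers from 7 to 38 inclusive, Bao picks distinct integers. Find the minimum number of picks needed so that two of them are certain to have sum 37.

Group the elements by complementary pair {x, 37−x}: {7,30}, {8,29}, {9,28}, …, giving 12 two-element pairs and 8 integers whose partner 37−x falls outside [7,38].
Treating each of those 20 groups as a pigeonhole, one can pick one integer per group — 20 integers — with no two summing to 37.
The 21st integer lands in an occupied pair, forcing a sum of 37.

21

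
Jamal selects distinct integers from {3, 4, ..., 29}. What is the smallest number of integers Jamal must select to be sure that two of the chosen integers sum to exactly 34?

A set avoiding the sum 34 can contain at most one of each pair {x, 34−x}, plus the 3 elements whose complement lies outside the range or equal to its own complement.
The integers 3, …, 17 (15 of them) are such a set: any two sum to at least 3+4 = 7 and at most 16+17 = 33 < 34.
Any 16th integer completes one of the 12 pairs, so 16 choices force a sum of 34.

16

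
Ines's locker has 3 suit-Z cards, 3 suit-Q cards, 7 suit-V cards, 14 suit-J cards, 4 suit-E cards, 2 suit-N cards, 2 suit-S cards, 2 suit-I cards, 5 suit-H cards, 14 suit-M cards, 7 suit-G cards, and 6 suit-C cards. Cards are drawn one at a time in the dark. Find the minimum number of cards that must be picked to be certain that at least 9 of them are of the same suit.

Pigeonhole: put each drawn card into a box by suit. The largest draw with every box below 9 takes min(count, 8) from each suit; suits with fewer than 8 contribute all they have.
Σ min(cᵢ, 8) = 3 + 3 + 7 + 8 + 4 + 2 + 2 + 2 + 5 + 8 + 7 + 6 = 57.
Draw number 57 + 1 = 58 must push one box to 9.

58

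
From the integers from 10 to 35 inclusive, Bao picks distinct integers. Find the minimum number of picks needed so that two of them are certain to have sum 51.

17

Group the elements by complementary pair {x, 51−x}: {16,35}, {17,34}, {18,33}, …, giving 10 two-element pairs and 6 integers whose partner 51−x falls outside [10,35].
Treating each of those 16 groups as a pigeonhole, one can pick one integer per group — 16 integers — with no two summing to 51.
The 17th integer lands in an occupied pair, forcing a sum of 51.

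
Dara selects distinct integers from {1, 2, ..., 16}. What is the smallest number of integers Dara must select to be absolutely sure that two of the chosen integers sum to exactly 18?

10

Group the elements by complementary pair {x, 18−x}: {2,16}, {3,15}, {4,14}, …, giving 7 two-element pairs, the single value 9 (it cannot pair with itself since the integers are distinct), and 1 integer whose partner 18−x falls outside [1,16].
Treating each of those 9 groups as a pigeonhole, one can pick one integer per group — 9 integers — with no two summing to 18.
The 10th integer lands in an occupied pair, forcing a sum of 18.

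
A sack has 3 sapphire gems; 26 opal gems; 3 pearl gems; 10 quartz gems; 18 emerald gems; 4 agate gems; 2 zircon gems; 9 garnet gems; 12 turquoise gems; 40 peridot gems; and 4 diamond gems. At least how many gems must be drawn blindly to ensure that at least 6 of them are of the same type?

Put each drawn gem into a box by type. The largest draw with every box below 6 takes min(count, 5) from each type; types with fewer than 5 contribute all they have.
Σ min(cᵢ, 5) = 3 + 5 + 3 + 5 + 5 + 4 + 2 + 5 + 5 + 5 + 4 = 46.
Draw number 46 + 1 = 47 must push one box to 6.

47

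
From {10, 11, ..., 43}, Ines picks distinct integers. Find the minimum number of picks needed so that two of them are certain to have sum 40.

25

A set avoiding the sum 40 can contain at most one of each pair {x, 40−x}, plus the 14 elements whose complement lies outside the range or equal to its own complement.
The integers 20, …, 43 (24 of them) are such a set: any two sum to at least 20+21 = 41 > 40.
By the pigeonhole principle, any 25th integer completes one of the 10 pairs, so 25 choices force a sum of 40.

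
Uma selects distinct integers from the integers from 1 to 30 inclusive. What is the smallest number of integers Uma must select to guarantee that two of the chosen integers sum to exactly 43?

22

Two chosen integers sum to 43 exactly when both halves of some pair {x, 43−x} with 13 ≤ x ≤ 43−x ≤ 30 are chosen — 9 such pairs.
The remaining 12 elements (those with no distinct partner in range) can never complete a 43-sum, so the worst case takes all of them and one from each pair: 12 + 9 = 21.
By pigeonhole, the 22nd integer has to be the second member of some pair, so 21 + 1 = 22.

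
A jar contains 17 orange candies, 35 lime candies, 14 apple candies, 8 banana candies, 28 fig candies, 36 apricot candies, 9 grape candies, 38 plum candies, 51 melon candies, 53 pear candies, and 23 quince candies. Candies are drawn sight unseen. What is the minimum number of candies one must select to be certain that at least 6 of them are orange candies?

301

In the worst case for collecting orange candies, every non-orange candy comes out first.
There are 35 + 14 + 8 + 28 + 36 + 9 + 38 + 51 + 53 + 23 = 295 non-orange candies altogether.
After those, each further candy must be orange, so 295 + 6 = 301 draws guarantee 6 orange candies.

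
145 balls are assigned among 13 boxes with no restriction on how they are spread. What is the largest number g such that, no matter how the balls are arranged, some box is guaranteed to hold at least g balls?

12

By the pigeonhole principle, the 13 boxes are the holes and the 145 balls are the pigeons.
If every box held at most 11 balls, the total would be at most 13 × 11 = 143, which is less than 145.
So some box holds at least ⌈145/13⌉ = 12 balls.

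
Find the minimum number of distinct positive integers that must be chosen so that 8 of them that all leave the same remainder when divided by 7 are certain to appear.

50

Pigeonhole: the 7 residue classes mod 7 are the pigeonholes.
With 49 integers one could put 7 in each residue class and have no class reach 8.
The 50th integer pushes some class to 8, so 7·7 + 1 = 50.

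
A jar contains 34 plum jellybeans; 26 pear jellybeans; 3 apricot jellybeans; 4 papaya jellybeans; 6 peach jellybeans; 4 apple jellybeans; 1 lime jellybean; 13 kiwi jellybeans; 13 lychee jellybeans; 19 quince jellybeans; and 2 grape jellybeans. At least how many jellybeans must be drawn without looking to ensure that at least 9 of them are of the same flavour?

61

By pigeonhole, the 11 flavours are the holes; the jellybeans drawn are the pigeons.
To avoid 9 of any one flavour, the worst case takes at most 8 of each flavour, or every jellybean of a flavour that has fewer than 8.
That gives 8 + 8 + 3 + 4 + 6 + 4 + 1 + 8 + 8 + 8 + 2 = 60 jellybeans with no flavour reaching 9.
The next jellybean forces some flavour to 9, so 60 + 1 = 61.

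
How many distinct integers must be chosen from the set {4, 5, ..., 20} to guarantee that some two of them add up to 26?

11

A set avoiding the sum 26 can contain at most one of each pair {x, 26−x}, plus the 3 elements whose complement lies outside the range or equal to its own complement.
The integers 4, …, 13 (10 of them) are such a set: any two sum to at least 4+5 = 9 and at most 12+13 = 25 < 26.
By the pigeonhole principle, any 11th integer completes one of the 7 pairs, so 11 choices force a sum of 26.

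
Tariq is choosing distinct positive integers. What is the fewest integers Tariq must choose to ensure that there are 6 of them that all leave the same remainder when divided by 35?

The 35 residue classes mod 35 are the pigeonholes.
With 175 integers one could put 5 in each residue class and have no class reach 6.
The 176th integer pushes some class to 6, so 35·5 + 1 = 176.

176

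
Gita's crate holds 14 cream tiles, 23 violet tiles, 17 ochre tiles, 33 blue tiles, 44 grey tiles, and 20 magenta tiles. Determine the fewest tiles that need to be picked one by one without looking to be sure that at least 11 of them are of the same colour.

An adversary could hand out at most 10 tiles per colour: 10 + 10 + 10 + 10 + 10 + 10 = 60 tiles and still no colour has 11.
Pigeonhole: one more tile lands in a colour already at 10, so 61 draws are enough and 60 are not.

61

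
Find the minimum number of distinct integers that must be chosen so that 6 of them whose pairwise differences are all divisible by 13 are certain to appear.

66

Integers whose pairwise differences are multiples of 13 are exactly those sharing a remainder mod 13. The 13 residue classes mod 13 are the pigeonholes.
With 65 integers one could put 5 in each residue class and have no class reach 6.
The 66th integer pushes some class to 6, so 13·5 + 1 = 66.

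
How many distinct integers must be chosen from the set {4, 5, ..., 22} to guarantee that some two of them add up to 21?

13

Two chosen integers sum to 21 exactly when both halves of some pair {x, 21−x} with 4 ≤ x ≤ 21−x ≤ 17 are chosen — 7 such pairs.
The remaining 5 elements (those with no distinct partner in range) can never complete a 21-sum, so the worst case takes all of them and one from each pair: 5 + 7 = 12.
Pigeonhole: the 13th integer has to be the second member of some pair, so 12 + 1 = 13.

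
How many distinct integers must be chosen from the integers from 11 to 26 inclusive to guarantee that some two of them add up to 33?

Two chosen integers sum to 33 exactly when both halves of some pair {x, 33−x} with 11 ≤ x ≤ 33−x ≤ 22 are chosen — 6 such pairs.
The remaining 4 elements (those with no distinct partner in range) can never complete a 33-sum, so the worst case takes all of them and one from each pair: 4 + 6 = 10.
By the pigeonhole principle, the 11th integer has to be the second member of some pair, so 10 + 1 = 11.

11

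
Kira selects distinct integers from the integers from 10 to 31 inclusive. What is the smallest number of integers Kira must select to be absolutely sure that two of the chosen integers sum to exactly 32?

17

A set avoiding the sum 32 can contain at most one of each pair {x, 32−x}, plus the 10 elements whose complement lies outside the range or equal to its own complement.
The integers 16, …, 31 (16 of them) are such a set: any two sum to at least 16+17 = 33 > 32.
By pigeonhole, any 17th integer completes one of the 6 pairs, so 17 choices force a sum of 32.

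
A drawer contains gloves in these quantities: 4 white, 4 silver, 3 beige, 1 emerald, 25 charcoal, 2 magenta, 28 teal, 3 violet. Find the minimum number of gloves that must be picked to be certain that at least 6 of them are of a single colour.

28

An adversary could hand out at most 5 gloves per colour (6 colours run out sooner): 4 + 4 + 3 + 1 + 5 + 2 + 5 + 3 = 27 gloves and still no colour has 6.
One more glove lands in a colour already at 5, so 28 draws are enough and 27 are not.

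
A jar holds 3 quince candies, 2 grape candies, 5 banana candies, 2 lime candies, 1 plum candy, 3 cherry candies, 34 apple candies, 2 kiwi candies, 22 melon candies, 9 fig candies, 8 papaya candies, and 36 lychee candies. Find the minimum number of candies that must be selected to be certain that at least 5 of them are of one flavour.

38

The 12 flavours are the holes; the candies drawn are the pigeons.
To avoid 5 of any one flavour, the worst case takes at most 4 of each flavour, or every candy of a flavour that has fewer than 4.
That gives 3 + 2 + 4 + 2 + 1 + 3 + 4 + 2 + 4 + 4 + 4 + 4 = 37 candies with no flavour reaching 5.
The next candy forces some flavour to 5, so 37 + 1 = 38.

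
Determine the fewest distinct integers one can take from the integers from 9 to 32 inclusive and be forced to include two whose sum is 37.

Group the elements by complementary pair {x, 37−x}: {9,28}, {10,27}, {11,26}, …, giving 10 two-element pairs and 4 integers whose partner 37−x falls outside [9,32].
Treating each of those 14 groups as a pigeonhole, one can pick one integer per group — 14 integers — with no two summing to 37.
The 15th integer lands in an occupied pair, forcing a sum of 37.

15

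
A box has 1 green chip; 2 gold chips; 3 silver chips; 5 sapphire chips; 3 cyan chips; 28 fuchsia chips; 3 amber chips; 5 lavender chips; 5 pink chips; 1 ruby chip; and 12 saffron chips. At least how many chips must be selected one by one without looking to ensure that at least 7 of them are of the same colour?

41

An adversary could hand out at most 6 chips per colour (9 colours run out sooner): 1 + 2 + 3 + 5 + 3 + 6 + 3 + 5 + 5 + 1 + 6 = 40 chips and still no colour has 7.
Pigeonhole: one more chip lands in a colour already at 6, so 41 draws are enough and 40 are not.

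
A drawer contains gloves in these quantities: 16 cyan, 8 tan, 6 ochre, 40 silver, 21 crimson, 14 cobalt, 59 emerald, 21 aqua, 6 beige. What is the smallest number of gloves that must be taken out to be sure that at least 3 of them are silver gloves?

154

In the worst case for collecting silver gloves, every non-silver glove comes out first.
There are 16 + 8 + 6 + 21 + 14 + 59 + 21 + 6 = 151 non-silver gloves altogether.
After those, each further glove must be silver, so 151 + 3 = 154 draws guarantee 3 silver gloves.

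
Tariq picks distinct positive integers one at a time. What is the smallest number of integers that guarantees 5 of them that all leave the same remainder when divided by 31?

125

The 31 residue classes mod 31 are the pigeonholes.
With 124 integers one could put 4 in each residue class and have no class reach 5.
The 125th integer pushes some class to 5, so 31·4 + 1 = 125.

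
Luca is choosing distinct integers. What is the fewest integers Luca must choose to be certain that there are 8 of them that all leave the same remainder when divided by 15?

The 15 residue classes mod 15 are the pigeonholes.
With 105 integers one could put 7 in each residue class and have no class reach 8.
The 106th integer pushes some class to 8, so 15·7 + 1 = 106.

106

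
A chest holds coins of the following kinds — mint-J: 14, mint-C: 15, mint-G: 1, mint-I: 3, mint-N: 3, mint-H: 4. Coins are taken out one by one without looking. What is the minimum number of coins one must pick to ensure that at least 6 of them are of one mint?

By the pigeonhole principle, the 6 mints are the holes; the coins drawn are the pigeons.
To avoid 6 of any one mint, the worst case takes at most 5 of each mint, or every coin of a mint that has fewer than 5.
That gives 5 + 5 + 1 + 3 + 3 + 4 = 21 coins with no mint reaching 6.
The next coin forces some mint to 6, so 21 + 1 = 22.

22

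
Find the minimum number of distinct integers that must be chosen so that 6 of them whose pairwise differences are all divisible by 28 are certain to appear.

141

Integers whose pairwise differences are multiples of 28 are exactly those sharing a remainder mod 28. The 28 residue classes mod 28 are the pigeonholes.
With 140 integers one could put 5 in each residue class and have no class reach 6.
The 141st integer pushes some class to 6, so 28·5 + 1 = 141.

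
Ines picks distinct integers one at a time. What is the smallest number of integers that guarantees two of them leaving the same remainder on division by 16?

17

The 16 residue classes mod 16 are the pigeonholes.
With 16 integers one could put 1 in each residue class and have no class reach 2.
The 17th integer pushes some class to 2, so 16·1 + 1 = 17.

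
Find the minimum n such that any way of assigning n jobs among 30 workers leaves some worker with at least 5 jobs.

With 120 jobs one could put exactly 4 in each of the 30 workers, and no worker would reach 5.
One more job must land in a worker that already has 4, giving it 5.
So 30 × 4 + 1 = 121 jobs are required.

121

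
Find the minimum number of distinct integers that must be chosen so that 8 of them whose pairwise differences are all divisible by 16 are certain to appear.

113

Integers whose pairwise differences are multiples of 16 are exactly those sharing a remainder mod 16. The 16 residue classes mod 16 are the pigeonholes.
With 112 integers one could put 7 in each residue class and have no class reach 8.
The 113th integer pushes some class to 8, so 16·7 + 1 = 113.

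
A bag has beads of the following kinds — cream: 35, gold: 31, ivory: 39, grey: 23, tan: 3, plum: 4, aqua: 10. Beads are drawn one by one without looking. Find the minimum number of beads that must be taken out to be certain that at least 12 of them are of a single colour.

By the pigeonhole principle, the 7 colours are the holes; the beads drawn are the pigeons.
To avoid 12 of any one colour, the worst case takes at most 11 of each colour, or every bead of a colour that has fewer than 11.
That gives 11 + 11 + 11 + 11 + 3 + 4 + 10 = 61 beads with no colour reaching 12.
The next bead forces some colour to 12, so 61 + 1 = 62.

62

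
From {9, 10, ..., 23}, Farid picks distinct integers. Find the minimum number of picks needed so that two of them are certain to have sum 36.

Two chosen integers sum to 36 exactly when both halves of some pair {x, 36−x} with 13 ≤ x ≤ 36−x ≤ 23 are chosen — 5 such pairs.
The remaining 5 elements (those with no distinct partner in range) can never complete a 36-sum, so the worst case takes all of them and one from each pair: 5 + 5 = 10.
Pigeonhole: the 11th integer has to be the second member of some pair, so 10 + 1 = 11.

11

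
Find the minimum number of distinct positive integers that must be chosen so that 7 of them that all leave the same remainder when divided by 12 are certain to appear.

73

The 12 residue classes mod 12 are the pigeonholes.
With 72 integers one could put 6 in each residue class and have no class reach 7.
The 73rd integer pushes some class to 7, so 12·6 + 1 = 73.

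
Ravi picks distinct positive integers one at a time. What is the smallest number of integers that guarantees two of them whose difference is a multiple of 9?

10

Integers whose pairwise differences are multiples of 9 are exactly those sharing a remainder mod 9. The 9 residue classes mod 9 are the pigeonholes.
With 9 integers one could put 1 in each residue class and have no class reach 2.
The 10th integer pushes some class to 2, so 9·1 + 1 = 10.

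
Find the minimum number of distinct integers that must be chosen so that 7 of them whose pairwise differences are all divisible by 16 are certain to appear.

Integers whose pairwise differences are multiples of 16 are exactly those sharing a remainder mod 16. The 16 residue classes mod 16 are the pigeonholes.
With 96 integers one could put 6 in each residue class and have no class reach 7.
The 97th integer pushes some class to 7, so 16·6 + 1 = 97.

97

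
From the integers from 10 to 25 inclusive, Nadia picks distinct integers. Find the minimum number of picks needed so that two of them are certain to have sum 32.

11

Group the elements by complementary pair {x, 32−x}: {10,22}, {11,21}, {12,20}, …, giving 6 two-element pairs, the single value 16 (it cannot pair with itself since the integers are distinct), and 3 integers whose partner 32−x falls outside [10,25].
Treating each of those 10 groups as a pigeonhole, one can pick one integer per group — 10 integers — with no two summing to 32.
The 11th integer lands in an occupied pair, forcing a sum of 32.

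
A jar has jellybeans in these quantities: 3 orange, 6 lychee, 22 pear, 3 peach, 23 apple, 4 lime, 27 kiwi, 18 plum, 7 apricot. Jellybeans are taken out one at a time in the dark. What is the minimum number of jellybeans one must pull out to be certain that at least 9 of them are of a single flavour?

An adversary could hand out at most 8 jellybeans per flavour (5 flavours run out sooner): 3 + 6 + 8 + 3 + 8 + 4 + 8 + 8 + 7 = 55 jellybeans and still no flavour has 9.
One more jellybean lands in a flavour already at 8, so 56 draws are enough and 55 are not.

56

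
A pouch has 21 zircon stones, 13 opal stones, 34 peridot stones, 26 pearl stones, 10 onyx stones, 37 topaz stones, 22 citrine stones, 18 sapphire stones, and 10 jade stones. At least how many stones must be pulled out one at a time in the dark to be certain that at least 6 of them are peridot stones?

In the worst case for collecting peridot stones, every non-peridot stone comes out first.
There are 21 + 13 + 26 + 10 + 37 + 22 + 18 + 10 = 157 non-peridot stones altogether.
After those, each further stone must be peridot, so 157 + 6 = 163 draws guarantee 6 peridot stones.

163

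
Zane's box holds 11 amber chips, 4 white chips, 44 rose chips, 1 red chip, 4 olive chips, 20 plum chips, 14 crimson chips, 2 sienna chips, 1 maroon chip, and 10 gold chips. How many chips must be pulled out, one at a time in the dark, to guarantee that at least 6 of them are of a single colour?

By the pigeonhole principle, put each drawn chip into a box by colour. The largest draw with every box below 6 takes min(count, 5) from each colour; colours with fewer than 5 contribute all they have.
Σ min(cᵢ, 5) = 5 + 4 + 5 + 1 + 4 + 5 + 5 + 2 + 1 + 5 = 37.
Draw number 37 + 1 = 38 must push one box to 6.

38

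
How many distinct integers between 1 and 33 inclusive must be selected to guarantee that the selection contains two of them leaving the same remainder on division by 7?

8

Pigeonhole: the 7 residue classes mod 7 are the pigeonholes.
With 7 integers one could put 1 in each residue class and have no class reach 2.
The 8th integer pushes some class to 2, so 7·1 + 1 = 8.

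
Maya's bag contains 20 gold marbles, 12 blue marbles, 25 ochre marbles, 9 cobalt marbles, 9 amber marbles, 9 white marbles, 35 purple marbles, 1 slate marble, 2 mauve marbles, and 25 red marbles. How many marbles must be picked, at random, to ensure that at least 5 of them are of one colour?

The 10 colours are the holes; the marbles drawn are the pigeons.
To avoid 5 of any one colour, the worst case takes at most 4 of each colour, or every marble of a colour that has fewer than 4.
That gives 4 + 4 + 4 + 4 + 4 + 4 + 4 + 1 + 2 + 4 = 35 marbles with no colour reaching 5.
The next marble forces some colour to 5, so 35 + 1 = 36.

36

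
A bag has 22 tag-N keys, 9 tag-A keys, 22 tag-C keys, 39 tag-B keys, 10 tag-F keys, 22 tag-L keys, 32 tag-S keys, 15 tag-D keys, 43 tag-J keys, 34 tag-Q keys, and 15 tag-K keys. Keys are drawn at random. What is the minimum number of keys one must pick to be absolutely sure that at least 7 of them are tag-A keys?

In the worst case for collecting tag-A keys, every non-tag-A key comes out first.
There are 22 + 22 + 39 + 10 + 22 + 32 + 15 + 43 + 34 + 15 = 254 non-tag-A keys altogether.
After those, each further key must be tag-A, so 254 + 7 = 261 draws guarantee 7 tag-A keys.

261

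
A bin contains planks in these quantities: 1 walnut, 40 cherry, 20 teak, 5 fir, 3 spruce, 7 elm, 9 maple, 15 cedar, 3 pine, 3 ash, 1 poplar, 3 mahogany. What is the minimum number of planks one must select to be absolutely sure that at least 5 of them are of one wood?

By the pigeonhole principle, the 12 woods are the holes; the planks drawn are the pigeons.
To avoid 5 of any one wood, the worst case takes at most 4 of each wood, or every plank of a wood that has fewer than 4.
That gives 1 + 4 + 4 + 4 + 3 + 4 + 4 + 4 + 3 + 3 + 1 + 3 = 38 planks with no wood reaching 5.
The next plank forces some wood to 5, so 38 + 1 = 39.

39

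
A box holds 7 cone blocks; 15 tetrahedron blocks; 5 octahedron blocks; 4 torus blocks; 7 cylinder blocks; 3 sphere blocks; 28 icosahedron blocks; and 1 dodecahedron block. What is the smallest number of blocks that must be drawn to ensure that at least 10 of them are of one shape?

By pigeonhole, put each drawn block into a box by shape. The largest draw with every box below 10 takes min(count, 9) from each shape; shapes with fewer than 9 contribute all they have.
Σ min(cᵢ, 9) = 7 + 9 + 5 + 4 + 7 + 3 + 9 + 1 = 45.
Draw number 45 + 1 = 46 must push one box to 10.

46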